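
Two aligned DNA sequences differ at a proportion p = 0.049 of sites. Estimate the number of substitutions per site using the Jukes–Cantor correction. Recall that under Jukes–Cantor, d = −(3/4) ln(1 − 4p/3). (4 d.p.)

d = −(3/4) ln(1 − 4p/3) = −0.75 ln(1 − 0.065333) = −0.75 ln(0.934667)
  = −0.75 × (-0.067565) = 0.050674 substitutions/site.

0.0507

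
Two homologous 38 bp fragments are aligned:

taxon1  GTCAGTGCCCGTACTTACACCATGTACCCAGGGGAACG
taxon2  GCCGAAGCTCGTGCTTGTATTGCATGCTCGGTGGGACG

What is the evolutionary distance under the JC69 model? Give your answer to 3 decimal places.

0.749

The sequences differ at 18 of 38 sites, so p = 18/38 ≈ 0.473684.
d = −(3/4) ln(1 − 4p/3) = −0.75 ln(1 − 0.631579) = −0.75 ln(0.368421)
  = −0.75 × (-0.998529) = 0.748897 substitutions/site.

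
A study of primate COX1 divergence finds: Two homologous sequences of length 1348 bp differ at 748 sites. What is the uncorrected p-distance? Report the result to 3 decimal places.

p = 748/1348 = 0.554896… ≈ 0.555 (to 3 d.p.).

0.555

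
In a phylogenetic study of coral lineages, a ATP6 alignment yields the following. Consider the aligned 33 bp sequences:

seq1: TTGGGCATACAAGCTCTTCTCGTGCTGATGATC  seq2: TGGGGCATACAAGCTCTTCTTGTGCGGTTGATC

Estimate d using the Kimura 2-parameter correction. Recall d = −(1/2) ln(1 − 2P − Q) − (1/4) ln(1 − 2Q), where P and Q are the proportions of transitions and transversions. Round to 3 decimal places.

Of 33 sites, 1 differences are transitions and 3 are transversions, so P = 1/33 ≈ 0.030303 and Q = 3/33 ≈ 0.090909.
Under the Kimura two-parameter model, d = −½ ln(1 − 2P − Q) − ¼ ln(1 − 2Q).
1 − 2P − Q = 0.848485, giving −½ ln(0.848485) = 0.082151.
1 − 2Q = 0.818182, giving −¼ ln(0.818182) = 0.050168.
d = 0.082151 + 0.050168 = 0.132319.

0.132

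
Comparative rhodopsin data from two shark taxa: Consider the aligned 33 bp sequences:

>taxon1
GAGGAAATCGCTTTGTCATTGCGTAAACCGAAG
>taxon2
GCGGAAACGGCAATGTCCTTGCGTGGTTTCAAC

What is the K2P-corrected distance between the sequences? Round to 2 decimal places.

Of 33 sites, 5 differences are transitions and 8 are transversions, so P = 5/33 ≈ 0.151515 and Q = 8/33 ≈ 0.242424.
Under the Kimura two-parameter model, d = −½ ln(1 − 2P − Q) − ¼ ln(1 − 2Q).
1 − 2P − Q = 0.454546, giving −½ ln(0.454546) = 0.394228.
1 − 2Q = 0.515152, giving −¼ ln(0.515152) = 0.165823.
d = 0.394228 + 0.165823 = 0.560051.

0.56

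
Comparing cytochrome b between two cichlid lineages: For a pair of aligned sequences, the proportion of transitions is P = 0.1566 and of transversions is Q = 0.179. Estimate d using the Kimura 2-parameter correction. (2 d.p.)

0.45

Under the Kimura two-parameter model, d = −½ ln(1 − 2P − Q) − ¼ ln(1 − 2Q).
1 − 2P − Q = 0.5078, giving −½ ln(0.5078) = 0.338834.
1 − 2Q = 0.642, giving −¼ ln(0.642) = 0.110792.
d = 0.338834 + 0.110792 = 0.449626.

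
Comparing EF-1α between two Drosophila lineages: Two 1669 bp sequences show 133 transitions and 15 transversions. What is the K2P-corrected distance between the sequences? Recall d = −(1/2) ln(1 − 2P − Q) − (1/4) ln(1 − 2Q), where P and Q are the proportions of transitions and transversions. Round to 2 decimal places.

0.10

P = 133/1669 ≈ 0.079688 and Q = 15/1669 ≈ 0.008987.
Under the Kimura two-parameter model, d = −½ ln(1 − 2P − Q) − ¼ ln(1 − 2Q).
1 − 2P − Q = 0.831637, giving −½ ln(0.831637) = 0.092180.
1 − 2Q = 0.982026, giving −¼ ln(0.982026) = 0.004534.
d = 0.092180 + 0.004534 = 0.096714.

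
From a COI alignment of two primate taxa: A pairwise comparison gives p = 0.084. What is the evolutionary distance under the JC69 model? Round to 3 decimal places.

d = −(3/4) ln(1 − 4p/3) = −0.75 ln(1 − 0.112) = −0.75 ln(0.888)
  = −0.75 × (-0.118784) = 0.089088 substitutions/site.

0.089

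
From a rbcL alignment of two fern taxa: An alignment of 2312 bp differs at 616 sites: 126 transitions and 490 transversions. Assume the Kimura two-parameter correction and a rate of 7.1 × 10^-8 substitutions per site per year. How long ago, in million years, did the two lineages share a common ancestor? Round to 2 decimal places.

2.33

P = 126/2312 ≈ 0.054498 and Q = 490/2312 ≈ 0.211938.
Under the Kimura two-parameter model, d = −½ ln(1 − 2P − Q) − ¼ ln(1 − 2Q).
1 − 2P − Q = 0.679066, giving −½ ln(0.679066) = 0.193518.
1 − 2Q = 0.576124, giving −¼ ln(0.576124) = 0.137858.
d = 0.193518 + 0.137858 = 0.331376.
Under a molecular clock d = 2μt, so t = d/(2μ) = 0.331376 / (2 × 7.1 × 10^-8) = 2.33 million years.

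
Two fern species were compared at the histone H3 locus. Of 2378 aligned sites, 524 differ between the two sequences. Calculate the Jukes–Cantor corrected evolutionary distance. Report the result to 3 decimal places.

p = 524/2378 ≈ 0.220353.
d = −(3/4) ln(1 − 4p/3) = −0.75 ln(1 − 0.293804) = −0.75 ln(0.706196)
  = −0.75 × (-0.347862) = 0.260897 substitutions/site.

0.261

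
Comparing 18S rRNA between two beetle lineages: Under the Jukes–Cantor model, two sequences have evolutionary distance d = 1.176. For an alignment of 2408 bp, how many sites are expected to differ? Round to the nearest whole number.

1430

Invert JC69: p = (3/4)(1 − e^(−4d/3)) = 0.75 × (1 − e^(-1.568)) = 0.75 × (1 − 0.208462) = 0.593654.
Expected differing sites = pL ≈ 0.593654 × 2408 = 1429.518832 ≈ 1430.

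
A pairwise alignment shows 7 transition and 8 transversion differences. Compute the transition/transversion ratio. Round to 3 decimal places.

0.875

R = 7/8 = 0.875.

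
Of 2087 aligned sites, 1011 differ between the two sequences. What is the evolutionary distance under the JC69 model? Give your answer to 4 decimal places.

0.7786

p = 1011/2087 ≈ 0.484427.
d = −(3/4) ln(1 − 4p/3) = −0.75 ln(1 − 0.645903) = −0.75 ln(0.354097)
  = −0.75 × (-1.038184) = 0.778638 substitutions/site.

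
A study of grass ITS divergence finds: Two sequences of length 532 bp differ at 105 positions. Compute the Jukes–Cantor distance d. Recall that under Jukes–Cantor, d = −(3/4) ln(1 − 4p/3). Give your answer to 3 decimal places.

0.229

p = 105/532 ≈ 0.197368.
d = −(3/4) ln(1 − 4p/3) = −0.75 ln(1 − 0.263157) = −0.75 ln(0.736843)
  = −0.75 × (-0.305380) = 0.229035 substitutions/site.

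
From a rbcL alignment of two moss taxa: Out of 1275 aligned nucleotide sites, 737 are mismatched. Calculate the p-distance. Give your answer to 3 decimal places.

p = 737/1275 = 0.578039… ≈ 0.578 (to 3 d.p.).

0.578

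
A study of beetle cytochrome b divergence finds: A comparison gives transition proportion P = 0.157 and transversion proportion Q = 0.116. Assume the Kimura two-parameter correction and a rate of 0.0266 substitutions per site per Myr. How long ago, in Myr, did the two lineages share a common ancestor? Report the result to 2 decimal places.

6.52

Under the Kimura two-parameter model, d = −½ ln(1 − 2P − Q) − ¼ ln(1 − 2Q).
1 − 2P − Q = 0.57, giving −½ ln(0.57) = 0.281059.
1 − 2Q = 0.768, giving −¼ ln(0.768) = 0.065991.
d = 0.281059 + 0.065991 = 0.347050.
Under a molecular clock d = 2μt, so t = d/(2μ) = 0.347050 / (2 × 0.0266) = 6.52 Myr.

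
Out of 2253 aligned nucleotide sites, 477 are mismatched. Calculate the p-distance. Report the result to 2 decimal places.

p = 477/2253 = 0.211717… ≈ 0.21 (to 2 d.p.).

0.21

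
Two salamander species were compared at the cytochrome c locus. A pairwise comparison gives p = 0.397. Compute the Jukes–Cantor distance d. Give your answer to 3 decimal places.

d = −(3/4) ln(1 − 4p/3) = −0.75 ln(1 − 0.529333) = −0.75 ln(0.470667)
  = −0.75 × (-0.753604) = 0.565203 substitutions/site.

0.565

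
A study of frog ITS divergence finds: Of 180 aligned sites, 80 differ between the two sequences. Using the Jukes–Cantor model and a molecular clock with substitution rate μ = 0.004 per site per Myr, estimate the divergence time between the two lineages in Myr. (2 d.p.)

84.18

p = 80/180 ≈ 0.444444.
d = −(3/4) ln(1 − 4p/3) = −0.75 ln(1 − 0.592592) = −0.75 ln(0.407408)
  = −0.75 × (-0.897940) = 0.673455 substitutions/site.
Under a molecular clock d = 2μt, so t = d/(2μ) = 0.673455 / (2 × 0.004) = 84.18 Myr.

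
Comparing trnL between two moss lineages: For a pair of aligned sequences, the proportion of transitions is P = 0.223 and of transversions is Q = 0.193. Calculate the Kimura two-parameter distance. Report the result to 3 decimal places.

0.631

Under the Kimura two-parameter model, d = −½ ln(1 − 2P − Q) − ¼ ln(1 − 2Q).
1 − 2P − Q = 0.361, giving −½ ln(0.361) = 0.509439.
1 − 2Q = 0.614, giving −¼ ln(0.614) = 0.121940.
d = 0.509439 + 0.121940 = 0.631379.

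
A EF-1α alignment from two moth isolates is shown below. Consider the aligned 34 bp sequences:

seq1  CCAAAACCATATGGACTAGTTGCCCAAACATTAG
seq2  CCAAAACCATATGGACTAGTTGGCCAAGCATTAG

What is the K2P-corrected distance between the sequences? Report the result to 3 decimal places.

0.061

Of 34 sites, 1 differences are transitions and 1 are transversions, so P = 1/34 ≈ 0.029412 and Q = 1/34 ≈ 0.029412.
Under the Kimura two-parameter model, d = −½ ln(1 − 2P − Q) − ¼ ln(1 − 2Q).
1 − 2P − Q = 0.911764, giving −½ ln(0.911764) = 0.046187.
1 − 2Q = 0.941176, giving −¼ ln(0.941176) = 0.015156.
d = 0.046187 + 0.015156 = 0.061343.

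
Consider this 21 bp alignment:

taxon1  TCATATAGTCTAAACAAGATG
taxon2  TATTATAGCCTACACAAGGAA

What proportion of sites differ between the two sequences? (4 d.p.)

The sequences differ at 7 of 21 positions (sites 2, 3, 9, 13, 19, 20, 21).
p = 7/21 = 0.333333… ≈ 0.3333 (to 4 d.p.).

0.3333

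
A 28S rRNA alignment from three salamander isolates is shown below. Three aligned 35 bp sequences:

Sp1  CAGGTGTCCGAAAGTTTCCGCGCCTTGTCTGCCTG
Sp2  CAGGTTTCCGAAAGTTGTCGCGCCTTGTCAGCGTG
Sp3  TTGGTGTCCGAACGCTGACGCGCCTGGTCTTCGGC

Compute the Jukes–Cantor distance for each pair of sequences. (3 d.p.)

Sp1–Sp2: 5/35 sites differ → p ≈ 0.142857, d = −0.75 ln(1 − 0.190476) = 0.158482 ≈ 0.158.
Sp1–Sp3: 11/35 sites differ → p ≈ 0.314286, d = −0.75 ln(1 − 0.419048) = 0.407315 ≈ 0.407.
Sp2–Sp3: 11/35 sites differ → p ≈ 0.314286, d = −0.75 ln(1 − 0.419048) = 0.407315 ≈ 0.407.

d(Sp1,Sp2) = 0.158, d(Sp1,Sp3) = 0.407, d(Sp2,Sp3) = 0.407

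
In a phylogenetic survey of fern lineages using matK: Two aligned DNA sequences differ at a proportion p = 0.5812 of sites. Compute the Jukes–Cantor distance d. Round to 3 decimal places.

1.119

d = −(3/4) ln(1 − 4p/3) = −0.75 ln(1 − 0.774933) = −0.75 ln(0.225067)
  = −0.75 × (-1.491357) = 1.118518 substitutions/site.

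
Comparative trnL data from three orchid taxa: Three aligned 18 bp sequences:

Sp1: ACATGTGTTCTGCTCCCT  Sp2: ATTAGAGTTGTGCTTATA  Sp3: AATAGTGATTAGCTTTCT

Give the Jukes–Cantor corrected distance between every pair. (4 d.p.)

d(Sp1,Sp2) = 0.8240, d(Sp1,Sp3) = 0.6735, d(Sp2,Sp3) = 0.6735

Sp1–Sp2: 9/18 sites differ → p = 0.5, d = −0.75 ln(1 − 0.666667) = 0.823960 ≈ 0.8240.
Sp1–Sp3: 8/18 sites differ → p ≈ 0.444444, d = −0.75 ln(1 − 0.592592) = 0.673455 ≈ 0.6735.
Sp2–Sp3: 8/18 sites differ → p ≈ 0.444444, d = −0.75 ln(1 − 0.592592) = 0.673455 ≈ 0.6735.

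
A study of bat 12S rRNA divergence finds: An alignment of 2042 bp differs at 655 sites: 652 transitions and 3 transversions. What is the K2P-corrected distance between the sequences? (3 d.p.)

P = 652/2042 ≈ 0.319295 and Q = 3/2042 ≈ 0.001469.
Under the Kimura two-parameter model, d = −½ ln(1 − 2P − Q) − ¼ ln(1 − 2Q).
1 − 2P − Q = 0.359941, giving −½ ln(0.359941) = 0.510908.
1 − 2Q = 0.997062, giving −¼ ln(0.997062) = 0.000736.
d = 0.510908 + 0.000736 = 0.511644.

0.512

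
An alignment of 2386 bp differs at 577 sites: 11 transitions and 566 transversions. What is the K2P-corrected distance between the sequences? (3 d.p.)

P = 11/2386 ≈ 0.00461 and Q = 566/2386 ≈ 0.237217.
Under the Kimura two-parameter model, d = −½ ln(1 − 2P − Q) − ¼ ln(1 − 2Q).
1 − 2P − Q = 0.753563, giving −½ ln(0.753563) = 0.141471.
1 − 2Q = 0.525566, giving −¼ ln(0.525566) = 0.160820.
d = 0.141471 + 0.160820 = 0.302291.

0.302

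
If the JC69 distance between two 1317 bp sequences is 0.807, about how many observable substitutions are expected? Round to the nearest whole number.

651

Invert JC69: p = (3/4)(1 − e^(−4d/3)) = 0.75 × (1 − e^(-1.076)) = 0.75 × (1 − 0.340957) = 0.494282.
Expected differing sites = pL ≈ 0.494282 × 1317 = 650.969394 ≈ 651.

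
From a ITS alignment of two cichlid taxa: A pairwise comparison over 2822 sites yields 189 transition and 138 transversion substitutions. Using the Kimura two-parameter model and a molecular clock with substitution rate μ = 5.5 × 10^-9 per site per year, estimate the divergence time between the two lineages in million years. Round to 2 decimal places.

11.52

P = 189/2822 ≈ 0.066974 and Q = 138/2822 ≈ 0.048901.
Under the Kimura two-parameter model, d = −½ ln(1 − 2P − Q) − ¼ ln(1 − 2Q).
1 − 2P − Q = 0.817151, giving −½ ln(0.817151) = 0.100966.
1 − 2Q = 0.902198, giving −¼ ln(0.902198) = 0.025730.
d = 0.100966 + 0.025730 = 0.126696.
Under a molecular clock d = 2μt, so t = d/(2μ) = 0.126696 / (2 × 5.5 × 10^-9) = 11.52 million years.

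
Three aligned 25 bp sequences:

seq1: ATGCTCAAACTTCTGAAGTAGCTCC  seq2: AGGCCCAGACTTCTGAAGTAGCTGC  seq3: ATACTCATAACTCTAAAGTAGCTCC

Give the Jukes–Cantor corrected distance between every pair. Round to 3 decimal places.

seq1–seq2: 4/25 sites differ → p = 0.16, d = −0.75 ln(1 − 0.213333) = 0.179963 ≈ 0.180.
seq1–seq3: 5/25 sites differ → p = 0.2, d = −0.75 ln(1 − 0.266667) = 0.232617 ≈ 0.233.
seq2–seq3: 8/25 sites differ → p = 0.32, d = −0.75 ln(1 − 0.426667) = 0.417216 ≈ 0.417.

d(seq1,seq2) = 0.180, d(seq1,seq3) = 0.233, d(seq2,seq3) = 0.417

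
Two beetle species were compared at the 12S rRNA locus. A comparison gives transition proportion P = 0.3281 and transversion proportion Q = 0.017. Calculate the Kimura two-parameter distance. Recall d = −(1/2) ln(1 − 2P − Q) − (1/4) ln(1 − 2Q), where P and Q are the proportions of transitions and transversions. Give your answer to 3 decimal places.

0.568

Under the Kimura two-parameter model, d = −½ ln(1 − 2P − Q) − ¼ ln(1 − 2Q).
1 − 2P − Q = 0.3268, giving −½ ln(0.3268) = 0.559203.
1 − 2Q = 0.966, giving −¼ ln(0.966) = 0.008648.
d = 0.559203 + 0.008648 = 0.567851.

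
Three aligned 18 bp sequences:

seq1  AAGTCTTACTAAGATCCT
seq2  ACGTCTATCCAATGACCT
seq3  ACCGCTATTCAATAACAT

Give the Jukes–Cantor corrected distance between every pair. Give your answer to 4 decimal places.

d(seq1,seq2) = 0.5482, d(seq1,seq3) = 1.0124, d(seq2,seq3) = 0.3470

seq1–seq2: 7/18 sites differ → p ≈ 0.388889, d = −0.75 ln(1 − 0.518519) = 0.548166 ≈ 0.5482.
seq1–seq3: 10/18 sites differ → p ≈ 0.555556, d = −0.75 ln(1 − 0.740741) = 1.012446 ≈ 1.0124.
seq2–seq3: 5/18 sites differ → p ≈ 0.277778, d = −0.75 ln(1 − 0.370371) = 0.346968 ≈ 0.3470.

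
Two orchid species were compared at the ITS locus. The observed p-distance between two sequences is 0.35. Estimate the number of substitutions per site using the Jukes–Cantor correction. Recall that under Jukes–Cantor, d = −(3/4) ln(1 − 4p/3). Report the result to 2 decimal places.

d = −(3/4) ln(1 − 4p/3) = −0.75 ln(1 − 0.466667) = −0.75 ln(0.533333)
  = −0.75 × (-0.628609) = 0.471457 substitutions/site.

0.47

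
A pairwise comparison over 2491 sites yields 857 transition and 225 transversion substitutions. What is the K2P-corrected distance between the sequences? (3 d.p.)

0.803

P = 857/2491 ≈ 0.344039 and Q = 225/2491 ≈ 0.090325.
Under the Kimura two-parameter model, d = −½ ln(1 − 2P − Q) − ¼ ln(1 − 2Q).
1 − 2P − Q = 0.221597, giving −½ ln(0.221597) = 0.753447.
1 − 2Q = 0.81935, giving −¼ ln(0.81935) = 0.049811.
d = 0.753447 + 0.049811 = 0.803258.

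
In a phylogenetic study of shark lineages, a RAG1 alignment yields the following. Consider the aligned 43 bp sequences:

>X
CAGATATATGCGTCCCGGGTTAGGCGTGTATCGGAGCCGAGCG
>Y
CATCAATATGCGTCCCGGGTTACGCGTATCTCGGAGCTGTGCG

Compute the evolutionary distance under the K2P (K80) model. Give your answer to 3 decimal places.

Of 43 sites, 2 differences are transitions and 6 are transversions, so P = 2/43 ≈ 0.046512 and Q = 6/43 ≈ 0.139535.
Under the Kimura two-parameter model, d = −½ ln(1 − 2P − Q) − ¼ ln(1 − 2Q).
1 − 2P − Q = 0.767441, giving −½ ln(0.767441) = 0.132347.
1 − 2Q = 0.72093, giving −¼ ln(0.72093) = 0.081803.
d = 0.132347 + 0.081803 = 0.214150.

0.214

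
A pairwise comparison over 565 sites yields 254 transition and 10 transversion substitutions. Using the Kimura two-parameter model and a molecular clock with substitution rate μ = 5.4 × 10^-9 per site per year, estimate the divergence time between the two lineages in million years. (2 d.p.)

P = 254/565 ≈ 0.449558 and Q = 10/565 ≈ 0.017699.
Under the Kimura two-parameter model, d = −½ ln(1 − 2P − Q) − ¼ ln(1 − 2Q).
1 − 2P − Q = 0.083185, giving −½ ln(0.083185) = 1.243344.
1 − 2Q = 0.964602, giving −¼ ln(0.964602) = 0.009010.
d = 1.243344 + 0.009010 = 1.252354.
Under a molecular clock d = 2μt, so t = d/(2μ) = 1.252354 / (2 × 5.4 × 10^-9) = 115.96 million years.

115.96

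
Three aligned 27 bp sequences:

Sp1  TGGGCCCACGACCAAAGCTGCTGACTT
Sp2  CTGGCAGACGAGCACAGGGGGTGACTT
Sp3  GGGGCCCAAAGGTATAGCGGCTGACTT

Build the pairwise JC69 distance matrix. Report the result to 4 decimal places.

Sp1–Sp2: 9/27 sites differ → p ≈ 0.333333, d = −0.75 ln(1 − 0.444444) = 0.440839 ≈ 0.4408.
Sp1–Sp3: 8/27 sites differ → p ≈ 0.296296, d = −0.75 ln(1 − 0.395061) = 0.376971 ≈ 0.3770.
Sp2–Sp3: 11/27 sites differ → p ≈ 0.407407, d = −0.75 ln(1 − 0.543209) = 0.587647 ≈ 0.5876.

d(Sp1,Sp2) = 0.4408, d(Sp1,Sp3) = 0.3770, d(Sp2,Sp3) = 0.5876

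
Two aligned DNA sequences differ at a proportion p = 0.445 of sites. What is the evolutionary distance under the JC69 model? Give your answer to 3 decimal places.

d = −(3/4) ln(1 − 4p/3) = −0.75 ln(1 − 0.593333) = −0.75 ln(0.406667)
  = −0.75 × (-0.899761) = 0.674821 substitutions/site.

0.675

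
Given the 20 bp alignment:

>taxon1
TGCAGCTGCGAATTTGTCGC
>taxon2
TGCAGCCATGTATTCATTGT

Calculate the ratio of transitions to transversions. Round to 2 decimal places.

Transitions are A↔G and C↔T; transversions are all other mismatches.
Transitions: 7. Transversions: 1.
R = 7/1 = 7.00.

7.00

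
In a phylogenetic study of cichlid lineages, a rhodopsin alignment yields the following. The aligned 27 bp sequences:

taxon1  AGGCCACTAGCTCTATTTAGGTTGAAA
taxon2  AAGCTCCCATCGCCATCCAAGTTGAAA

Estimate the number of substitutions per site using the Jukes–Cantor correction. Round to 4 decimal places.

The sequences differ at 10 of 27 sites (2, 5, 6, 8, 10, 12, 14, 17, 18, 20), so p = 10/27 ≈ 0.37037.
d = −(3/4) ln(1 − 4p/3) = −0.75 ln(1 − 0.493827) = −0.75 ln(0.506173)
  = −0.75 × (-0.680877) = 0.510658 substitutions/site.

0.5107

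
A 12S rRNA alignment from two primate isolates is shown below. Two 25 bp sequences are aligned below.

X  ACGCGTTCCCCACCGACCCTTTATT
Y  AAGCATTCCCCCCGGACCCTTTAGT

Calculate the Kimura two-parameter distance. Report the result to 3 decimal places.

Of 25 sites, 1 differences are transitions and 4 are transversions, so P = 1/25 = 0.04 and Q = 4/25 = 0.16.
Under the Kimura two-parameter model, d = −½ ln(1 − 2P − Q) − ¼ ln(1 − 2Q).
1 − 2P − Q = 0.76, giving −½ ln(0.76) = 0.137218.
1 − 2Q = 0.68, giving −¼ ln(0.68) = 0.096416.
d = 0.137218 + 0.096416 = 0.233634.

0.234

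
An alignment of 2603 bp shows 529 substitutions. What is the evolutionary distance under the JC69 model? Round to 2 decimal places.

0.24

p = 529/2603 ≈ 0.203227.
d = −(3/4) ln(1 − 4p/3) = −0.75 ln(1 − 0.270969) = −0.75 ln(0.729031)
  = −0.75 × (-0.316039) = 0.237029 substitutions/site.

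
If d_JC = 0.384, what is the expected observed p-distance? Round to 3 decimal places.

0.301

p = (3/4)(1 − e^(−4d/3)) = 0.75 × (1 − e^(-0.512)) = 0.75 × (1 − 0.599296) = 0.300528.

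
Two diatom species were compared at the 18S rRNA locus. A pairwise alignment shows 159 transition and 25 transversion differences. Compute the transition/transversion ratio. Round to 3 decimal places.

6.360

R = 159/25 = 6.360.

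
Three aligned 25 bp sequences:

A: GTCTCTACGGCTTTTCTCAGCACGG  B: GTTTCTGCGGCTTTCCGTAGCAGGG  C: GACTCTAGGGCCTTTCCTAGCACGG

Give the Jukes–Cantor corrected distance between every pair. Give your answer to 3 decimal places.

A–B: 6/25 sites differ → p = 0.24, d = −0.75 ln(1 − 0.32) = 0.289247 ≈ 0.289.
A–C: 5/25 sites differ → p = 0.2, d = −0.75 ln(1 − 0.266667) = 0.232617 ≈ 0.233.
B–C: 8/25 sites differ → p = 0.32, d = −0.75 ln(1 − 0.426667) = 0.417216 ≈ 0.417.

d(A,B) = 0.289, d(A,C) = 0.233, d(B,C) = 0.417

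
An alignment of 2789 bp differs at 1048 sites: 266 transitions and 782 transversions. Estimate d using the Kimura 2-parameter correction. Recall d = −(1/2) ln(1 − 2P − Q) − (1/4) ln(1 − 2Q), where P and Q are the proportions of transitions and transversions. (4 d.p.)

0.5242

P = 266/2789 ≈ 0.095375 and Q = 782/2789 ≈ 0.280387.
Under the Kimura two-parameter model, d = −½ ln(1 − 2P − Q) − ¼ ln(1 − 2Q).
1 − 2P − Q = 0.528863, giving −½ ln(0.528863) = 0.318513.
1 − 2Q = 0.439226, giving −¼ ln(0.439226) = 0.205685.
d = 0.318513 + 0.205685 = 0.524198.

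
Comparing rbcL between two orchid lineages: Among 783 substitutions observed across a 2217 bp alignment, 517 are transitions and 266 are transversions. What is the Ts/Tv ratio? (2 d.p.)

1.94

R = 517/266 = 1.943609… ≈ 1.94 (to 2 d.p.).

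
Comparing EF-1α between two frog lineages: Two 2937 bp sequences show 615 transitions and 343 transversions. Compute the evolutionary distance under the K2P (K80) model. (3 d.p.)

0.450

P = 615/2937 ≈ 0.209397 and Q = 343/2937 ≈ 0.116786.
Under the Kimura two-parameter model, d = −½ ln(1 − 2P − Q) − ¼ ln(1 − 2Q).
1 − 2P − Q = 0.46442, giving −½ ln(0.46442) = 0.383483.
1 − 2Q = 0.766428, giving −¼ ln(0.766428) = 0.066504.
d = 0.383483 + 0.066504 = 0.449987.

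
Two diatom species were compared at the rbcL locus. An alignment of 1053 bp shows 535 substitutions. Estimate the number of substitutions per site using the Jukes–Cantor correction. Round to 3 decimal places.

p = 535/1053 ≈ 0.508072.
d = −(3/4) ln(1 − 4p/3) = −0.75 ln(1 − 0.677429) = −0.75 ln(0.322571)
  = −0.75 × (-1.131432) = 0.848574 substitutions/site.

0.849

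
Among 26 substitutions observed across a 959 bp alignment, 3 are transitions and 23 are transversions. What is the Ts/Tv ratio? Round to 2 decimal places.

0.13

R = 3/23 = 0.130434… ≈ 0.13 (to 2 d.p.).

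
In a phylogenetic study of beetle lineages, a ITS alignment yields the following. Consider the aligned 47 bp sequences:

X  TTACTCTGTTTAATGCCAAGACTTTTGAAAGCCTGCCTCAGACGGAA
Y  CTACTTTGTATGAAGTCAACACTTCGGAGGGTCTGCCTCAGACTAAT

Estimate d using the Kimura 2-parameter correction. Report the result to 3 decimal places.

Of 47 sites, 9 differences are transitions and 6 are transversions, so P = 9/47 ≈ 0.191489 and Q = 6/47 ≈ 0.12766.
Under the Kimura two-parameter model, d = −½ ln(1 − 2P − Q) − ¼ ln(1 − 2Q).
1 − 2P − Q = 0.489362, giving −½ ln(0.489362) = 0.357326.
1 − 2Q = 0.74468, giving −¼ ln(0.74468) = 0.073700.
d = 0.357326 + 0.073700 = 0.431026.

0.431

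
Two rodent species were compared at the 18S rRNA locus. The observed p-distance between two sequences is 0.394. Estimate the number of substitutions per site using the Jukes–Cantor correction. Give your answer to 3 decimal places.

d = −(3/4) ln(1 − 4p/3) = −0.75 ln(1 − 0.525333) = −0.75 ln(0.474667)
  = −0.75 × (-0.745142) = 0.558857 substitutions/site.

0.559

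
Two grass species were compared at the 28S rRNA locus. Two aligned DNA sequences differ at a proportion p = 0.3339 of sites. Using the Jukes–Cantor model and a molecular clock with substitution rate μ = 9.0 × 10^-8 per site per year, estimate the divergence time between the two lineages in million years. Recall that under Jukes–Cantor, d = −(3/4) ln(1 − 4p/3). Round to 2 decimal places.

2.45

d = −(3/4) ln(1 − 4p/3) = −0.75 ln(1 − 0.4452) = −0.75 ln(0.5548)
  = −0.75 × (-0.589148) = 0.441861 substitutions/site.
Under a molecular clock d = 2μt, so t = d/(2μ) = 0.441861 / (2 × 9.0 × 10^-8) = 2.45 million years.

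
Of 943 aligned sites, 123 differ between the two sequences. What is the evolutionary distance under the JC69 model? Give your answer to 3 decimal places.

p = 123/943 ≈ 0.130435.
d = −(3/4) ln(1 − 4p/3) = −0.75 ln(1 − 0.173913) = −0.75 ln(0.826087)
  = −0.75 × (-0.191055) = 0.143291 substitutions/site.

0.143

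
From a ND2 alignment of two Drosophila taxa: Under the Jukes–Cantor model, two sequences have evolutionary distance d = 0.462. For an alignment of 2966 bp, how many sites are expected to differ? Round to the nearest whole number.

1023

Invert JC69: p = (3/4)(1 − e^(−4d/3)) = 0.75 × (1 − e^(-0.616)) = 0.75 × (1 − 0.540101) = 0.344924.
Expected differing sites = pL ≈ 0.344924 × 2966 = 1023.044584 ≈ 1023.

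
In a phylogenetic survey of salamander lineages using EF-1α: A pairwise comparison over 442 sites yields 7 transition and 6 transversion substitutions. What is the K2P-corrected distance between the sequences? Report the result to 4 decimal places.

P = 7/442 ≈ 0.015837 and Q = 6/442 ≈ 0.013575.
Under the Kimura two-parameter model, d = −½ ln(1 − 2P − Q) − ¼ ln(1 − 2Q).
1 − 2P − Q = 0.954751, giving −½ ln(0.954751) = 0.023152.
1 − 2Q = 0.97285, giving −¼ ln(0.97285) = 0.006881.
d = 0.023152 + 0.006881 = 0.030033.

0.0300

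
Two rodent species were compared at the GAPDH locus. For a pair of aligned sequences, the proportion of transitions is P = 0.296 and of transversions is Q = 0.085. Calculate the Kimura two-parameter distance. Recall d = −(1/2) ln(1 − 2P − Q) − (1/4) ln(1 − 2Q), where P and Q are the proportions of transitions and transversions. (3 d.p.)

0.612

Under the Kimura two-parameter model, d = −½ ln(1 − 2P − Q) − ¼ ln(1 − 2Q).
1 − 2P − Q = 0.323, giving −½ ln(0.323) = 0.565051.
1 − 2Q = 0.83, giving −¼ ln(0.83) = 0.046582.
d = 0.565051 + 0.046582 = 0.611633.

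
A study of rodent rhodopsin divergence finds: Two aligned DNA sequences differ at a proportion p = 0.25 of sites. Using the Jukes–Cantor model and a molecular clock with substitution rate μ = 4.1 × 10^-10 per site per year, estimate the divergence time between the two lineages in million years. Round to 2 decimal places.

d = −(3/4) ln(1 − 4p/3) = −0.75 ln(1 − 0.333333) = −0.75 ln(0.666667)
  = −0.75 × (-0.405465) = 0.304099 substitutions/site.
Under a molecular clock d = 2μt, so t = d/(2μ) = 0.304099 / (2 × 4.1 × 10^-10) = 370.85 million years.

370.85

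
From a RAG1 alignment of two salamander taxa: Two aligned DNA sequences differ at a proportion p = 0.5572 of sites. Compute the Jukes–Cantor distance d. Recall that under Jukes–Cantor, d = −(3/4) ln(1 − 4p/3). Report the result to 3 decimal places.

d = −(3/4) ln(1 − 4p/3) = −0.75 ln(1 − 0.742933) = −0.75 ln(0.257067)
  = −0.75 × (-1.358419) = 1.018814 substitutions/site.

1.019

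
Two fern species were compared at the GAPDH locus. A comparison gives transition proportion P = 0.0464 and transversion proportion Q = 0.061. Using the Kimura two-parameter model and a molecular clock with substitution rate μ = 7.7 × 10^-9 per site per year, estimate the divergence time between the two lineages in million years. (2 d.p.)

Under the Kimura two-parameter model, d = −½ ln(1 − 2P − Q) − ¼ ln(1 − 2Q).
1 − 2P − Q = 0.8462, giving −½ ln(0.8462) = 0.083500.
1 − 2Q = 0.878, giving −¼ ln(0.878) = 0.032527.
d = 0.083500 + 0.032527 = 0.116027.
Under a molecular clock d = 2μt, so t = d/(2μ) = 0.116027 / (2 × 7.7 × 10^-9) = 7.53 million years.

7.53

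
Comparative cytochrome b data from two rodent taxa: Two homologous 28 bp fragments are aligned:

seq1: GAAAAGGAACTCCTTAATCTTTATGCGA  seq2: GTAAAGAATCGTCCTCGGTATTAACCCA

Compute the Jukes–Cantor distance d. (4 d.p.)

The sequences differ at 14 of 28 sites, so p = 14/28 = 0.5.
d = −(3/4) ln(1 − 4p/3) = −0.75 ln(1 − 0.666667) = −0.75 ln(0.333333)
  = −0.75 × (-1.098613) = 0.823960 substitutions/site.

0.8240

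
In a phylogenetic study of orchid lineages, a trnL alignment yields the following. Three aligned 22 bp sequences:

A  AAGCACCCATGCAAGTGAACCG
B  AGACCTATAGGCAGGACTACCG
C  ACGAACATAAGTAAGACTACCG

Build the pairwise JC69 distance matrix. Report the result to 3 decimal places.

d(A,B) = 0.824, d(A,C) = 0.591, d(B,C) = 0.497

A–B: 11/22 sites differ → p = 0.5, d = −0.75 ln(1 − 0.666667) = 0.823960 ≈ 0.824.
A–C: 9/22 sites differ → p ≈ 0.409091, d = −0.75 ln(1 − 0.545455) = 0.591344 ≈ 0.591.
B–C: 8/22 sites differ → p ≈ 0.363636, d = −0.75 ln(1 − 0.484848) = 0.497470 ≈ 0.497.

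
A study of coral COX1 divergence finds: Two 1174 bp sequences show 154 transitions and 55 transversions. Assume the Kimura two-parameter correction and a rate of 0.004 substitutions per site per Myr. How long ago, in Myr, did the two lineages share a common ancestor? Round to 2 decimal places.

P = 154/1174 ≈ 0.131175 and Q = 55/1174 ≈ 0.046848.
Under the Kimura two-parameter model, d = −½ ln(1 − 2P − Q) − ¼ ln(1 − 2Q).
1 − 2P − Q = 0.690802, giving −½ ln(0.690802) = 0.184951.
1 − 2Q = 0.906304, giving −¼ ln(0.906304) = 0.024595.
d = 0.184951 + 0.024595 = 0.209546.
Under a molecular clock d = 2μt, so t = d/(2μ) = 0.209546 / (2 × 0.004) = 26.19 Myr.

26.19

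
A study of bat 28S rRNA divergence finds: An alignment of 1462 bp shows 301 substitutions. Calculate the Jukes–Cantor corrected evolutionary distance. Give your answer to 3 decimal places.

p = 301/1462 ≈ 0.205882.
d = −(3/4) ln(1 − 4p/3) = −0.75 ln(1 − 0.274509) = −0.75 ln(0.725491)
  = −0.75 × (-0.320907) = 0.240680 substitutions/site.

0.241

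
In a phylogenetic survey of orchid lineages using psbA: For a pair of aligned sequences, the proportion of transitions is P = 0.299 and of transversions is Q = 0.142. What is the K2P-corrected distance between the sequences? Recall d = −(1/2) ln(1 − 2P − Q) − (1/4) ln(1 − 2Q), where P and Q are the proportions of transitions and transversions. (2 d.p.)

Under the Kimura two-parameter model, d = −½ ln(1 − 2P − Q) − ¼ ln(1 − 2Q).
1 − 2P − Q = 0.26, giving −½ ln(0.26) = 0.673537.
1 − 2Q = 0.716, giving −¼ ln(0.716) = 0.083519.
d = 0.673537 + 0.083519 = 0.757056.

0.76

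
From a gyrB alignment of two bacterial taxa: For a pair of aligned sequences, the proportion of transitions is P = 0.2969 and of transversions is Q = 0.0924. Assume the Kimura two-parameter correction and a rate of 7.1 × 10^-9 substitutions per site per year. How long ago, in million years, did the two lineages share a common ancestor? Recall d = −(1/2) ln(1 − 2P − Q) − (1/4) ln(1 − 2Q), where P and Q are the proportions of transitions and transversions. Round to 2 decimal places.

Under the Kimura two-parameter model, d = −½ ln(1 − 2P − Q) − ¼ ln(1 − 2Q).
1 − 2P − Q = 0.3138, giving −½ ln(0.3138) = 0.579500.
1 − 2Q = 0.8152, giving −¼ ln(0.8152) = 0.051080.
d = 0.579500 + 0.051080 = 0.630580.
Under a molecular clock d = 2μt, so t = d/(2μ) = 0.630580 / (2 × 7.1 × 10^-9) = 44.41 million years.

44.41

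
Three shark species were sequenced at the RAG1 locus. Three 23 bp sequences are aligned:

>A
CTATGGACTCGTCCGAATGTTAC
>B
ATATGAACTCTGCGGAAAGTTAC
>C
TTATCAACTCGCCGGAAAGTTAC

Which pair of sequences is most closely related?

B and C

A–B: 6/23 differ, p = 0.261, d = 0.321.
A–C: 6/23 differ, p = 0.261, d = 0.321.
B–C: 4/23 differ, p = 0.174, d = 0.198.
The smallest distance is between B and C.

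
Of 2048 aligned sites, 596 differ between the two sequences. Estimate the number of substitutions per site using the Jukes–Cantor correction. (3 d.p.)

0.368

p = 596/2048 ≈ 0.291016.
d = −(3/4) ln(1 − 4p/3) = −0.75 ln(1 − 0.388021) = −0.75 ln(0.611979)
  = −0.75 × (-0.491057) = 0.368293 substitutions/site.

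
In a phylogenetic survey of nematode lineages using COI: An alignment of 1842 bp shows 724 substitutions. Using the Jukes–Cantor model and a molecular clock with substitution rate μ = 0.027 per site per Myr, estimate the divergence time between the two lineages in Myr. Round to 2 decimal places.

p = 724/1842 ≈ 0.393051.
d = −(3/4) ln(1 − 4p/3) = −0.75 ln(1 − 0.524068) = −0.75 ln(0.475932)
  = −0.75 × (-0.742480) = 0.556860 substitutions/site.
Under a molecular clock d = 2μt, so t = d/(2μ) = 0.556860 / (2 × 0.027) = 10.31 Myr.

10.31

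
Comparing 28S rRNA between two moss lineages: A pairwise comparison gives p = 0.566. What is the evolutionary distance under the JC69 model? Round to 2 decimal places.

1.05

d = −(3/4) ln(1 − 4p/3) = −0.75 ln(1 − 0.754667) = −0.75 ln(0.245333)
  = −0.75 × (-1.405139) = 1.053854 substitutions/site.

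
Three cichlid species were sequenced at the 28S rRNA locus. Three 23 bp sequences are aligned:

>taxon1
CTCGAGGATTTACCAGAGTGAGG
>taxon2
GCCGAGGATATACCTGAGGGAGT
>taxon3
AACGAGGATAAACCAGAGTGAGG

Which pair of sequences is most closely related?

taxon1–taxon2: 6/23 differ, p = 0.261, d = 0.321.
taxon1–taxon3: 4/23 differ, p = 0.174, d = 0.198.
taxon2–taxon3: 6/23 differ, p = 0.261, d = 0.321.
The smallest distance is between taxon1 and taxon3.

taxon1 and taxon3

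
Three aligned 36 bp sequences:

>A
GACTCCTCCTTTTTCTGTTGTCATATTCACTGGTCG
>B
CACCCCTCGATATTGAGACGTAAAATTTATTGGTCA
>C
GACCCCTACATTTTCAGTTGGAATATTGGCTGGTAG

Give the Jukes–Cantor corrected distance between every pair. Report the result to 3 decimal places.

d(A,B) = 0.548, d(A,C) = 0.304, d(B,C) = 0.548

A–B: 14/36 sites differ → p ≈ 0.388889, d = −0.75 ln(1 − 0.518519) = 0.548166 ≈ 0.548.
A–C: 9/36 sites differ → p = 0.25, d = −0.75 ln(1 − 0.333333) = 0.304098 ≈ 0.304.
B–C: 14/36 sites differ → p ≈ 0.388889, d = −0.75 ln(1 − 0.518519) = 0.548166 ≈ 0.548.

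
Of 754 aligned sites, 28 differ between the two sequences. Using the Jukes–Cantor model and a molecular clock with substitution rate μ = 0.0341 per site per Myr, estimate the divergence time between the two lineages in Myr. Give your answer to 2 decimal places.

0.56

p = 28/754 ≈ 0.037135.
d = −(3/4) ln(1 − 4p/3) = −0.75 ln(1 − 0.049513) = −0.75 ln(0.950487)
  = −0.75 × (-0.050781) = 0.038086 substitutions/site.
Under a molecular clock d = 2μt, so t = d/(2μ) = 0.038086 / (2 × 0.0341) = 0.56 Myr.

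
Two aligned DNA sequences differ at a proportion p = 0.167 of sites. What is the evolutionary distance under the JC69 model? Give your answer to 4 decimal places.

0.1889

d = −(3/4) ln(1 − 4p/3) = −0.75 ln(1 − 0.222667) = −0.75 ln(0.777333)
  = −0.75 × (-0.251886) = 0.188915 substitutions/site.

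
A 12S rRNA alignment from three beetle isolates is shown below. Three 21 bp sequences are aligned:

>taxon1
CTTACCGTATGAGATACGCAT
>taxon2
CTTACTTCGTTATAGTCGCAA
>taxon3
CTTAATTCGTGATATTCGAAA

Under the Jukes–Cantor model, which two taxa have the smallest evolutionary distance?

taxon1–taxon2: 9/21 differ, p = 0.429, d = 0.635.
taxon1–taxon3: 9/21 differ, p = 0.429, d = 0.635.
taxon2–taxon3: 4/21 differ, p = 0.190, d = 0.220.
The smallest distance is between taxon2 and taxon3.

taxon2 and taxon3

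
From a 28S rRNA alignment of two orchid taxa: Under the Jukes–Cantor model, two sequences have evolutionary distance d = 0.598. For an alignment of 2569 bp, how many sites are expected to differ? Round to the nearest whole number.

Invert JC69: p = (3/4)(1 − e^(−4d/3)) = 0.75 × (1 − e^(-0.797333)) = 0.75 × (1 − 0.450529) = 0.412103.
Expected differing sites = pL ≈ 0.412103 × 2569 = 1058.692607 ≈ 1059.

1059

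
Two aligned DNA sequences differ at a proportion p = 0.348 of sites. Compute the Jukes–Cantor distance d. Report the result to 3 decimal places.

0.468

d = −(3/4) ln(1 − 4p/3) = −0.75 ln(1 − 0.464) = −0.75 ln(0.536)
  = −0.75 × (-0.623621) = 0.467716 substitutions/site.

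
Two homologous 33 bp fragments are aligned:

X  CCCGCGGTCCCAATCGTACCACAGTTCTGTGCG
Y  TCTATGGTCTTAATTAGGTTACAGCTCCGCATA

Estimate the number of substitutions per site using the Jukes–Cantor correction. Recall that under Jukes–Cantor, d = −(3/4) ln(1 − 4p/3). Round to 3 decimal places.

0.974

The sequences differ at 18 of 33 sites, so p = 18/33 ≈ 0.545455.
d = −(3/4) ln(1 − 4p/3) = −0.75 ln(1 − 0.727273) = −0.75 ln(0.272727)
  = −0.75 × (-1.299284) = 0.974463 substitutions/site.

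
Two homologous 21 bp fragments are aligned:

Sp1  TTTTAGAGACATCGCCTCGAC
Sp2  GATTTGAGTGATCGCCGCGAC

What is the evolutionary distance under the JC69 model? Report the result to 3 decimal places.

The sequences differ at 6 of 21 sites (1, 2, 5, 9, 10, 17), so p = 6/21 ≈ 0.285714.
d = −(3/4) ln(1 − 4p/3) = −0.75 ln(1 − 0.380952) = −0.75 ln(0.619048)
  = −0.75 × (-0.479572) = 0.359679 substitutions/site.

0.360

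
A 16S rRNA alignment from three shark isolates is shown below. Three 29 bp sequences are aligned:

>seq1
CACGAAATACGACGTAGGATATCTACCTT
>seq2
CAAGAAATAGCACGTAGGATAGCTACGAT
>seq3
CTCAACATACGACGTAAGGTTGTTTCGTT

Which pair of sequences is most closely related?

seq1 and seq2

seq1–seq2: 6/29 differ, p = 0.207, d = 0.242.
seq1–seq3: 10/29 differ, p = 0.345, d = 0.462.
seq2–seq3: 12/29 differ, p = 0.414, d = 0.602.
The smallest distance is between seq1 and seq2.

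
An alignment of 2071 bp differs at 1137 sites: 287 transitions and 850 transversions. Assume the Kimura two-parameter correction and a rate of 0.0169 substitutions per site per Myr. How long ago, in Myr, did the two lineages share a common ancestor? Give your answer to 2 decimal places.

P = 287/2071 ≈ 0.13858 and Q = 850/2071 ≈ 0.41043.
Under the Kimura two-parameter model, d = −½ ln(1 − 2P − Q) − ¼ ln(1 − 2Q).
1 − 2P − Q = 0.31241, giving −½ ln(0.31241) = 0.581719.
1 − 2Q = 0.17914, giving −¼ ln(0.17914) = 0.429897.
d = 0.581719 + 0.429897 = 1.011616.
Under a molecular clock d = 2μt, so t = d/(2μ) = 1.011616 / (2 × 0.0169) = 29.93 Myr.

29.93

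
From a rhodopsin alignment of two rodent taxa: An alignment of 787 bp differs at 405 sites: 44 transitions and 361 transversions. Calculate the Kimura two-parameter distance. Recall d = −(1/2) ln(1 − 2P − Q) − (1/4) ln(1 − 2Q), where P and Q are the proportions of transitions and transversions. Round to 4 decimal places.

P = 44/787 ≈ 0.055909 and Q = 361/787 ≈ 0.458704.
Under the Kimura two-parameter model, d = −½ ln(1 − 2P − Q) − ¼ ln(1 − 2Q).
1 − 2P − Q = 0.429478, giving −½ ln(0.429478) = 0.422592.
1 − 2Q = 0.082592, giving −¼ ln(0.082592) = 0.623461.
d = 0.422592 + 0.623461 = 1.046053.

1.0461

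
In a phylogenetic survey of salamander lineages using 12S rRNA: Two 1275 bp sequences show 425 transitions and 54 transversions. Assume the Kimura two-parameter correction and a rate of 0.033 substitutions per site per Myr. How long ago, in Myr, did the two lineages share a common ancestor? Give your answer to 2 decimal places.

9.69

P = 425/1275 ≈ 0.333333 and Q = 54/1275 ≈ 0.042353.
Under the Kimura two-parameter model, d = −½ ln(1 − 2P − Q) − ¼ ln(1 − 2Q).
1 − 2P − Q = 0.290981, giving −½ ln(0.290981) = 0.617249.
1 − 2Q = 0.915294, giving −¼ ln(0.915294) = 0.022127.
d = 0.617249 + 0.022127 = 0.639376.
Under a molecular clock d = 2μt, so t = d/(2μ) = 0.639376 / (2 × 0.033) = 9.69 Myr.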